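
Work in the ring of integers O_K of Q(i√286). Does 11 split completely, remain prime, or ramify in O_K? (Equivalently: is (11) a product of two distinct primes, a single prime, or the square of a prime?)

d = -286 ≡ 2 (mod 4), so O_K = ℤ[√-286] and disc(K) = 4d = -1144.
11 divides disc(K) = -1144, so 11 ramifies.

ramified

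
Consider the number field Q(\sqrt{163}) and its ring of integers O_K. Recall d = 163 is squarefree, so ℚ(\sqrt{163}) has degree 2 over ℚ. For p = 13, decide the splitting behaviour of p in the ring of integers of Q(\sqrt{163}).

13 remains inert

163 mod 4 = 3, hence disc K = 4·163 = 652 and O_K = ℤ[√163].
13 ∤ 652, so 13 is unramified.
(163/13) = 7^6 mod 13 = 12, giving Legendre symbol -1.
(163/13) = -1, so 13 is inert.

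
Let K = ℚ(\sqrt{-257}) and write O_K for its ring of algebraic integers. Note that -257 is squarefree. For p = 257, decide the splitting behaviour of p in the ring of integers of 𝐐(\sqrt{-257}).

d = -257 ≡ 3 (mod 4), so O_K = ℤ[√-257] and disc(K) = 4d = -1028.
disc(K) = -1028 = 257·(-4), so p = 257 is ramified.

ramified — (257) = 𝔭²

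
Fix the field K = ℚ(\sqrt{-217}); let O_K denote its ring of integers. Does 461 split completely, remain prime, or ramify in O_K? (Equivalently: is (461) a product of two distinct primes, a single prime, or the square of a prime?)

461 splits in O_K

Since -217 ≢ 1 mod 4, the ring of integers is ℤ[√-217] with discriminant 4·(-217) = -868.
461 ∤ -868, so 461 is unramified.
Compute (-217/461) via Euler: 244^((461-1)/2) mod 461 = 1, so (-217/461) = 1.
Legendre symbol 1 ⇒ 461 is split.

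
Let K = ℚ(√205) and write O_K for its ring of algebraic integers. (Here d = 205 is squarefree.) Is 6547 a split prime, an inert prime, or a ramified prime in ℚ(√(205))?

split

Since 205 ≡ 1 mod 4, the ring of integers is ℤ[(1+√205)/2] with discriminant 205.
disc(K) = 205 is not divisible by 6547; 6547 is unramified.
Euler's criterion: 205^3273 mod 6547 = 1. Thus (205|6547) = 1.
Legendre symbol 1 ⇒ 6547 is split.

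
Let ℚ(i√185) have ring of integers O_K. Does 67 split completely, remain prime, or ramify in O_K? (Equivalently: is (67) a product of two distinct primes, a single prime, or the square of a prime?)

d = -185 ≡ 3 (mod 4), so O_K = ℤ[√-185] and disc(K) = 4d = -740.
disc(K) = -740 is not divisible by 67; 67 is unramified.
Compute (-185/67) via Euler: 16^((67-1)/2) mod 67 = 1, so (-185/67) = 1.
Legendre symbol 1 ⇒ 67 is split.

split — (67) = 𝔭₁𝔭₂ with 𝔭₁ ≠ 𝔭₂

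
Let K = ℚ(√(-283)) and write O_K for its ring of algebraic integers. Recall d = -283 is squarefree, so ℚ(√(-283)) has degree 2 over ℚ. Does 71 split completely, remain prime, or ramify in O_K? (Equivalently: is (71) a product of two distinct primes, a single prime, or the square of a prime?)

p splits

-283 mod 4 = 1, hence disc K = -283 and O_K = ℤ[(1+√-283)/2].
disc(K) = -283 is not divisible by 71; 71 is unramified.
(-283/71) = 1^35 mod 71 = 1, giving Legendre symbol 1.
d is a quadratic residue mod p, hence 71 splits in O_K.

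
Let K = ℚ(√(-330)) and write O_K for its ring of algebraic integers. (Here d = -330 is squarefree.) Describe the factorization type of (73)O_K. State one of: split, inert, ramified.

p splits

-330 mod 4 = 2, hence disc K = 4·(-330) = -1320 and O_K = ℤ[√-330].
disc(K) = -1320 is not divisible by 73; 73 is unramified.
Compute (-330/73) via Euler: 35^((73-1)/2) mod 73 = 1, so (-330/73) = 1.
d is a quadratic residue mod p, hence 73 splits in O_K.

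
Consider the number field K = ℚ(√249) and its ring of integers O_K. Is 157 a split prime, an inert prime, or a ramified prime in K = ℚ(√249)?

p is inert

Since 249 ≡ 1 mod 4, the ring of integers is ℤ[(1+√249)/2] with discriminant 249.
Since gcd(157, 249) = 1 the prime 157 does not ramify.
Compute (249/157) via Euler: 92^((157-1)/2) mod 157 = 156, so (249/157) = -1.
d is a non-residue mod p, hence 157 remains inert in O_K.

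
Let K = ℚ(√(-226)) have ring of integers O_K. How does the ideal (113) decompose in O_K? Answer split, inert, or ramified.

ramifies in O_K

-226 mod 4 = 2, hence disc K = 4·(-226) = -904 and O_K = ℤ[√-226].
113 divides disc(K) = -904, so 113 ramifies.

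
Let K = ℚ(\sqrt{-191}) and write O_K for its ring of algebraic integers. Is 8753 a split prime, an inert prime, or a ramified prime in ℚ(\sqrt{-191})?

-191 mod 4 = 1, hence disc K = -191 and O_K = ℤ[(1+√-191)/2].
Since gcd(8753, -191) = 1 the prime 8753 does not ramify.
Euler's criterion: (-191)^4376 mod 8753 = 1. Thus (-191|8753) = 1.
d is a quadratic residue mod p, hence 8753 splits in O_K.

split — (8753) = 𝔭₁𝔭₂ with 𝔭₁ ≠ 𝔭₂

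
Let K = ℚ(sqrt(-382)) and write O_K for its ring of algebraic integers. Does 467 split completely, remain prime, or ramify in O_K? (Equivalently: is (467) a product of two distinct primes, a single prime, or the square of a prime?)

p is inert

-382 mod 4 = 2, hence disc K = 4·(-382) = -1528 and O_K = ℤ[√-382].
Since gcd(467, -1528) = 1 the prime 467 does not ramify.
Euler's criterion: (-382)^233 mod 467 = 466. Thus (-382|467) = -1.
d is a non-residue mod p, hence 467 remains inert in O_K.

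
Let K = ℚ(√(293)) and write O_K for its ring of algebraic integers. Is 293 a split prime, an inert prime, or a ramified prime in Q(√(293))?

Since 293 ≡ 1 mod 4, the ring of integers is ℤ[(1+√293)/2] with discriminant 293.
293 divides disc(K) = 293, so 293 ramifies.

293 is ramified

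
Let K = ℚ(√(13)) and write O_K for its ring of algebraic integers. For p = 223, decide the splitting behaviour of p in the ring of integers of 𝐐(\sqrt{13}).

13 mod 4 = 1, hence disc K = 13 and O_K = ℤ[(1+√13)/2].
223 ∤ 13, so 223 is unramified.
Euler's criterion: 13^111 mod 223 = 222. Thus (13|223) = -1.
(13/223) = -1, so 223 is inert.

inert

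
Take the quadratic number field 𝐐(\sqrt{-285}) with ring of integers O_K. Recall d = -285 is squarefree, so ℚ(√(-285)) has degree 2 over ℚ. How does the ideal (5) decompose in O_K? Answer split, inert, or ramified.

d = -285 ≡ 3 (mod 4), so O_K = ℤ[√-285] and disc(K) = 4d = -1140.
disc(K) = -1140 = 5·(-228), so p = 5 is ramified.

5 is ramified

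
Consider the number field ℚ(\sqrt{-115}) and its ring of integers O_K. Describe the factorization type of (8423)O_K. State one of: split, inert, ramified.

d = -115 ≡ 1 (mod 4), so O_K = ℤ[(1+√-115)/2] and disc(K) = d = -115.
disc(K) = -115 is not divisible by 8423; 8423 is unramified.
Compute (-115/8423) via Euler: 8308^((8423-1)/2) mod 8423 = 1, so (-115/8423) = 1.
d is a quadratic residue mod p, hence 8423 splits in O_K.

p splits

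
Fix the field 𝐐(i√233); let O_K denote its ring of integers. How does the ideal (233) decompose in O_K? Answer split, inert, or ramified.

d = -233 ≡ 3 (mod 4), so O_K = ℤ[√-233] and disc(K) = 4d = -932.
Ramification test: 233 | -932. The prime 233 ramifies in K.

ramifies in O_K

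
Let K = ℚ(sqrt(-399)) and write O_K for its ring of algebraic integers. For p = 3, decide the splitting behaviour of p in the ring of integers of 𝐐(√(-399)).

d = -399 ≡ 1 (mod 4), so O_K = ℤ[(1+√-399)/2] and disc(K) = d = -399.
3 divides disc(K) = -399, so 3 ramifies.

ramifies in O_K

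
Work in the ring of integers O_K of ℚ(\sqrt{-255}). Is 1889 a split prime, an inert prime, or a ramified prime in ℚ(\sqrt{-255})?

Since -255 ≡ 1 mod 4, the ring of integers is ℤ[(1+√-255)/2] with discriminant -255.
Since gcd(1889, -255) = 1 the prime 1889 does not ramify.
Euler's criterion: (-255)^944 mod 1889 = 1888. Thus (-255|1889) = -1.
Legendre symbol -1 ⇒ 1889 is inert.

inert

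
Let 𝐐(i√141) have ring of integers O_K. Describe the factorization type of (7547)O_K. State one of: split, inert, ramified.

d = -141 ≡ 3 (mod 4), so O_K = ℤ[√-141] and disc(K) = 4d = -564.
7547 ∤ -564, so 7547 is unramified.
Legendre symbol by Euler's criterion: (-141/7547) ≡ (-141)^3773 ≡ 1 (mod 7547), i.e. (-141/7547) = 1.
(-141/7547) = 1, so 7547 splits.

split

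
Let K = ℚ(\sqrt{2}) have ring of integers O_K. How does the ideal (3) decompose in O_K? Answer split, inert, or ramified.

inert

d = 2 ≡ 2 (mod 4), so O_K = ℤ[√2] and disc(K) = 4d = 8.
Since gcd(3, 8) = 1 the prime 3 does not ramify.
Compute (2/3) via Euler: 2^((3-1)/2) mod 3 = 2, so (2/3) = -1.
Legendre symbol -1 ⇒ 3 is inert.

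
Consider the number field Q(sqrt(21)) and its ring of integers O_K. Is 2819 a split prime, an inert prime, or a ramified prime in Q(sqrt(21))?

21 mod 4 = 1, hence disc K = 21 and O_K = ℤ[(1+√21)/2].
disc(K) = 21 is not divisible by 2819; 2819 is unramified.
Compute (21/2819) via Euler: 21^((2819-1)/2) mod 2819 = 1, so (21/2819) = 1.
(21/2819) = 1, so 2819 splits.

split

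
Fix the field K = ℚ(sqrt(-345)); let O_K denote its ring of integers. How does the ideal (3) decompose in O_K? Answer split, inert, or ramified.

3 is ramified

d = -345 ≡ 3 (mod 4), so O_K = ℤ[√-345] and disc(K) = 4d = -1380.
disc(K) = -1380 = 3·(-460), so p = 3 is ramified.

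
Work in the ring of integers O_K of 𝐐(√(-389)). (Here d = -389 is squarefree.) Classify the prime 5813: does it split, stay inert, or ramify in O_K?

inert — (5813) stays prime in O_K

d = -389 ≡ 3 (mod 4), so O_K = ℤ[√-389] and disc(K) = 4d = -1556.
5813 ∤ -1556, so 5813 is unramified.
Euler's criterion: (-389)^2906 mod 5813 = 5812. Thus (-389|5813) = -1.
d is a non-residue mod p, hence 5813 remains inert in O_K.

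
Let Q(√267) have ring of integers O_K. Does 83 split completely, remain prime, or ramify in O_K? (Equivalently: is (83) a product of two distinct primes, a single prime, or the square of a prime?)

d = 267 ≡ 3 (mod 4), so O_K = ℤ[√267] and disc(K) = 4d = 1068.
83 ∤ 1068, so 83 is unramified.
Compute (267/83) via Euler: 18^((83-1)/2) mod 83 = 82, so (267/83) = -1.
d is a non-residue mod p, hence 83 remains inert in O_K.

remains prime (inert)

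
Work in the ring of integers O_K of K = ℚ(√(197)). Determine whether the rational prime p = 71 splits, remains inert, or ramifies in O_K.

d = 197 ≡ 1 (mod 4), so O_K = ℤ[(1+√197)/2] and disc(K) = d = 197.
Since gcd(71, 197) = 1 the prime 71 does not ramify.
(197/71) = 55^35 mod 71 = 70, giving Legendre symbol -1.
d is a non-residue mod p, hence 71 remains inert in O_K.

inert — (71) stays prime in O_K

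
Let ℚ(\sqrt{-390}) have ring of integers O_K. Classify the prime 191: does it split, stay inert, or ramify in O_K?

remains prime (inert)

Since -390 ≢ 1 mod 4, the ring of integers is ℤ[√-390] with discriminant 4·(-390) = -1560.
disc(K) = -1560 is not divisible by 191; 191 is unramified.
(-390/191) = 183^95 mod 191 = 190, giving Legendre symbol -1.
Legendre symbol -1 ⇒ 191 is inert.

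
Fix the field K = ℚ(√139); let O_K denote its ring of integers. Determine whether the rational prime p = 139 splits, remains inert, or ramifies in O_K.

d = 139 ≡ 3 (mod 4), so O_K = ℤ[√139] and disc(K) = 4d = 556.
139 divides disc(K) = 556, so 139 ramifies.

ramifies in O_K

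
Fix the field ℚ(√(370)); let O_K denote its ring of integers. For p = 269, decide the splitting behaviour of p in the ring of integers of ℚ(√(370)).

269 remains inert

d = 370 ≡ 2 (mod 4), so O_K = ℤ[√370] and disc(K) = 4d = 1480.
Since gcd(269, 1480) = 1 the prime 269 does not ramify.
Legendre symbol by Euler's criterion: (370/269) ≡ 370^134 ≡ 268 (mod 269), i.e. (370/269) = -1.
(370/269) = -1, so 269 is inert.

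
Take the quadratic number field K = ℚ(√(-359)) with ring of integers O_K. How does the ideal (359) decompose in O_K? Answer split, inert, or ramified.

Since -359 ≡ 1 mod 4, the ring of integers is ℤ[(1+√-359)/2] with discriminant -359.
Ramification test: 359 | -359. The prime 359 ramifies in K.

ramified — (359) = 𝔭²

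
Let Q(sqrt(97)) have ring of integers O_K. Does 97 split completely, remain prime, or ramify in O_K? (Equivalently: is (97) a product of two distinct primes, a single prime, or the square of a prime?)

ramified

97 mod 4 = 1, hence disc K = 97 and O_K = ℤ[(1+√97)/2].
Ramification test: 97 | 97. The prime 97 ramifies in K.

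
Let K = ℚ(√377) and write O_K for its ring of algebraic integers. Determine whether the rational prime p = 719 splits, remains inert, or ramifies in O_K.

377 mod 4 = 1, hence disc K = 377 and O_K = ℤ[(1+√377)/2].
Since gcd(719, 377) = 1 the prime 719 does not ramify.
Euler's criterion: 377^359 mod 719 = 1. Thus (377|719) = 1.
Legendre symbol 1 ⇒ 719 is split.

719 splits in O_K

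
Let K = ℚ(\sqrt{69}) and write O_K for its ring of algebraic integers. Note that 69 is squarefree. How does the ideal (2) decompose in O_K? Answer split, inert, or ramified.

69 mod 4 = 1, hence disc K = 69 and O_K = ℤ[(1+√69)/2].
2 ∤ 69, so 2 is unramified.
d ≡ 5 (mod 8); the supplementary law gives 2 inert.

inert — (2) stays prime in O_K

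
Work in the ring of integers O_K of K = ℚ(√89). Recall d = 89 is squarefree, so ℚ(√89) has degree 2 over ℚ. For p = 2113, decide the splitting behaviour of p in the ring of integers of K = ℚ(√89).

remains prime (inert)

d = 89 ≡ 1 (mod 4), so O_K = ℤ[(1+√89)/2] and disc(K) = d = 89.
2113 ∤ 89, so 2113 is unramified.
(89/2113) = 89^1056 mod 2113 = 2112, giving Legendre symbol -1.
Legendre symbol -1 ⇒ 2113 is inert.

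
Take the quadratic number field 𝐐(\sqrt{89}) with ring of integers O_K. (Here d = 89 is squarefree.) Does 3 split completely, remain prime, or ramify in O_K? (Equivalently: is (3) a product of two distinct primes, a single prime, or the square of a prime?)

Since 89 ≡ 1 mod 4, the ring of integers is ℤ[(1+√89)/2] with discriminant 89.
3 ∤ 89, so 3 is unramified.
(89/3) = 2^1 mod 3 = 2, giving Legendre symbol -1.
Legendre symbol -1 ⇒ 3 is inert.

p is inert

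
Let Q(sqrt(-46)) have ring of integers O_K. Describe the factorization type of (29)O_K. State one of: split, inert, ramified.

inert

-46 mod 4 = 2, hence disc K = 4·(-46) = -184 and O_K = ℤ[√-46].
Since gcd(29, -184) = 1 the prime 29 does not ramify.
Compute (-46/29) via Euler: 12^((29-1)/2) mod 29 = 28, so (-46/29) = -1.
Legendre symbol -1 ⇒ 29 is inert.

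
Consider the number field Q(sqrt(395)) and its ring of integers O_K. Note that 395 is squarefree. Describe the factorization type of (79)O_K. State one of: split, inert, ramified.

ramifies in O_K

Since 395 ≢ 1 mod 4, the ring of integers is ℤ[√395] with discriminant 4·395 = 1580.
disc(K) = 1580 = 79·20, so p = 79 is ramified.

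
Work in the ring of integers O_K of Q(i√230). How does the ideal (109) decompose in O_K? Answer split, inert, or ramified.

splits completely

Since -230 ≢ 1 mod 4, the ring of integers is ℤ[√-230] with discriminant 4·(-230) = -920.
109 ∤ -920, so 109 is unramified.
(-230/109) = 97^54 mod 109 = 1, giving Legendre symbol 1.
(-230/109) = 1, so 109 splits.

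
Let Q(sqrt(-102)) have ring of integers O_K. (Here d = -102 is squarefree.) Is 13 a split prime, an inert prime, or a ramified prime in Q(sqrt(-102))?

inert

d = -102 ≡ 2 (mod 4), so O_K = ℤ[√-102] and disc(K) = 4d = -408.
Since gcd(13, -408) = 1 the prime 13 does not ramify.
Euler's criterion: (-102)^6 mod 13 = 12. Thus (-102|13) = -1.
Legendre symbol -1 ⇒ 13 is inert.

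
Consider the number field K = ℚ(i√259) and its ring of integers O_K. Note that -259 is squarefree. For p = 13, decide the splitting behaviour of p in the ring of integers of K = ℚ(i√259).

split

Since -259 ≡ 1 mod 4, the ring of integers is ℤ[(1+√-259)/2] with discriminant -259.
Since gcd(13, -259) = 1 the prime 13 does not ramify.
Euler's criterion: (-259)^6 mod 13 = 1. Thus (-259|13) = 1.
(-259/13) = 1, so 13 splits.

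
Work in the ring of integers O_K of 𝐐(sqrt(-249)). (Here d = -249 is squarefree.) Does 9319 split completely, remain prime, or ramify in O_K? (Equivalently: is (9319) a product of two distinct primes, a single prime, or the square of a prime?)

-249 mod 4 = 3, hence disc K = 4·(-249) = -996 and O_K = ℤ[√-249].
Since gcd(9319, -996) = 1 the prime 9319 does not ramify.
Euler's criterion: (-249)^4659 mod 9319 = 9318. Thus (-249|9319) = -1.
Legendre symbol -1 ⇒ 9319 is inert.

inert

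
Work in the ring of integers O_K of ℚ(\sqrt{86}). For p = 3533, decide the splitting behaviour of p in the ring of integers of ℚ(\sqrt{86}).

3533 splits in O_K

86 mod 4 = 2, hence disc K = 4·86 = 344 and O_K = ℤ[√86].
disc(K) = 344 is not divisible by 3533; 3533 is unramified.
Compute (86/3533) via Euler: 86^((3533-1)/2) mod 3533 = 1, so (86/3533) = 1.
(86/3533) = 1, so 3533 splits.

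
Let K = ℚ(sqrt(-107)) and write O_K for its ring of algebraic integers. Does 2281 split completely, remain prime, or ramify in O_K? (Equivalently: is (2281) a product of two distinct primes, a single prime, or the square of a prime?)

2281 splits in O_K

Since -107 ≡ 1 mod 4, the ring of integers is ℤ[(1+√-107)/2] with discriminant -107.
2281 ∤ -107, so 2281 is unramified.
Compute (-107/2281) via Euler: 2174^((2281-1)/2) mod 2281 = 1, so (-107/2281) = 1.
d is a quadratic residue mod p, hence 2281 splits in O_K.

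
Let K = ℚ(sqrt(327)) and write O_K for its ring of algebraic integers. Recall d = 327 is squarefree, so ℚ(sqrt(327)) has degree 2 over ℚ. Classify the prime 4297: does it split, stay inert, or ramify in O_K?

split — (4297) = 𝔭₁𝔭₂ with 𝔭₁ ≠ 𝔭₂

Since 327 ≢ 1 mod 4, the ring of integers is ℤ[√327] with discriminant 4·327 = 1308.
disc(K) = 1308 is not divisible by 4297; 4297 is unramified.
Euler's criterion: 327^2148 mod 4297 = 1. Thus (327|4297) = 1.
d is a quadratic residue mod p, hence 4297 splits in O_K.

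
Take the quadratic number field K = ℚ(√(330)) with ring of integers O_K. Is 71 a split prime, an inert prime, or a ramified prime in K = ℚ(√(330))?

Since 330 ≢ 1 mod 4, the ring of integers is ℤ[√330] with discriminant 4·330 = 1320.
disc(K) = 1320 is not divisible by 71; 71 is unramified.
(330/71) = 46^35 mod 71 = 70, giving Legendre symbol -1.
d is a non-residue mod p, hence 71 remains inert in O_K.

71 remains inert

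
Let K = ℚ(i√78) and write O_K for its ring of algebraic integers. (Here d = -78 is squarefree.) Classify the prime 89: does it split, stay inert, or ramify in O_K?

split — (89) = 𝔭₁𝔭₂ with 𝔭₁ ≠ 𝔭₂

-78 mod 4 = 2, hence disc K = 4·(-78) = -312 and O_K = ℤ[√-78].
Since gcd(89, -312) = 1 the prime 89 does not ramify.
Compute (-78/89) via Euler: 11^((89-1)/2) mod 89 = 1, so (-78/89) = 1.
d is a quadratic residue mod p, hence 89 splits in O_K.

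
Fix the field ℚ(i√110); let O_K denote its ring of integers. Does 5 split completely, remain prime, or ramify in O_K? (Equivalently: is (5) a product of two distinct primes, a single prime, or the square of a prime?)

p ramifies

Since -110 ≢ 1 mod 4, the ring of integers is ℤ[√-110] with discriminant 4·(-110) = -440.
Ramification test: 5 | -440. The prime 5 ramifies in K.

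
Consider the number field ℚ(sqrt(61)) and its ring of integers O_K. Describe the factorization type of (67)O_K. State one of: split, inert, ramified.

67 remains inert

61 mod 4 = 1, hence disc K = 61 and O_K = ℤ[(1+√61)/2].
Since gcd(67, 61) = 1 the prime 67 does not ramify.
(61/67) = 61^33 mod 67 = 66, giving Legendre symbol -1.
(61/67) = -1, so 67 is inert.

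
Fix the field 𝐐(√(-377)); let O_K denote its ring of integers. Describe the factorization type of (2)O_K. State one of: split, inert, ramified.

ramified — (2) = 𝔭²

d = -377 ≡ 3 (mod 4), so O_K = ℤ[√-377] and disc(K) = 4d = -1508.
2 divides disc(K) = -1508, so 2 ramifies.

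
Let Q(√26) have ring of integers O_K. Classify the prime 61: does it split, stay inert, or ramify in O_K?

remains prime (inert)

d = 26 ≡ 2 (mod 4), so O_K = ℤ[√26] and disc(K) = 4d = 104.
Since gcd(61, 104) = 1 the prime 61 does not ramify.
Legendre symbol by Euler's criterion: (26/61) ≡ 26^30 ≡ 60 (mod 61), i.e. (26/61) = -1.
Legendre symbol -1 ⇒ 61 is inert.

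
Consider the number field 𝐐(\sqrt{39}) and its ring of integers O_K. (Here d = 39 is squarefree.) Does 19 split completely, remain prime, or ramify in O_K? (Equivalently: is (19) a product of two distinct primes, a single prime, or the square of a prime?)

split — (19) = 𝔭₁𝔭₂ with 𝔭₁ ≠ 𝔭₂

Since 39 ≢ 1 mod 4, the ring of integers is ℤ[√39] with discriminant 4·39 = 156.
disc(K) = 156 is not divisible by 19; 19 is unramified.
(39/19) = 1^9 mod 19 = 1, giving Legendre symbol 1.
d is a quadratic residue mod p, hence 19 splits in O_K.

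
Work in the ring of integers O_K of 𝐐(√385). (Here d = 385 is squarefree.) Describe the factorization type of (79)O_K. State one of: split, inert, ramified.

p is inert

d = 385 ≡ 1 (mod 4), so O_K = ℤ[(1+√385)/2] and disc(K) = d = 385.
79 ∤ 385, so 79 is unramified.
(385/79) = 69^39 mod 79 = 78, giving Legendre symbol -1.
(385/79) = -1, so 79 is inert.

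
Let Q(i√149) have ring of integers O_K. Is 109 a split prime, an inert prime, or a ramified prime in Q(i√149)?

remains prime (inert)

-149 mod 4 = 3, hence disc K = 4·(-149) = -596 and O_K = ℤ[√-149].
disc(K) = -596 is not divisible by 109; 109 is unramified.
Euler's criterion: (-149)^54 mod 109 = 108. Thus (-149|109) = -1.
Legendre symbol -1 ⇒ 109 is inert.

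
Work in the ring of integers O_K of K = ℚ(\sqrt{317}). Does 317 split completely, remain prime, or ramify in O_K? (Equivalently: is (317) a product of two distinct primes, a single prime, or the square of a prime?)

d = 317 ≡ 1 (mod 4), so O_K = ℤ[(1+√317)/2] and disc(K) = d = 317.
Ramification test: 317 | 317. The prime 317 ramifies in K.

ramified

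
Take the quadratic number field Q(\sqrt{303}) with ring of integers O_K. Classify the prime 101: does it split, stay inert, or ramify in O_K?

ramified

Since 303 ≢ 1 mod 4, the ring of integers is ℤ[√303] with discriminant 4·303 = 1212.
Ramification test: 101 | 1212. The prime 101 ramifies in K.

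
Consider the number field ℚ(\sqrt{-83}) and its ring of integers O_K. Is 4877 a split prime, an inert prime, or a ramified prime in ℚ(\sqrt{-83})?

p splits

-83 mod 4 = 1, hence disc K = -83 and O_K = ℤ[(1+√-83)/2].
4877 ∤ -83, so 4877 is unramified.
Compute (-83/4877) via Euler: 4794^((4877-1)/2) mod 4877 = 1, so (-83/4877) = 1.
d is a quadratic residue mod p, hence 4877 splits in O_K.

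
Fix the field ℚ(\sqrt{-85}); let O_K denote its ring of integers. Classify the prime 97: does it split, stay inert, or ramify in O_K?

split — (97) = 𝔭₁𝔭₂ with 𝔭₁ ≠ 𝔭₂

-85 mod 4 = 3, hence disc K = 4·(-85) = -340 and O_K = ℤ[√-85].
Since gcd(97, -340) = 1 the prime 97 does not ramify.
Euler's criterion: (-85)^48 mod 97 = 1. Thus (-85|97) = 1.
d is a quadratic residue mod p, hence 97 splits in O_K.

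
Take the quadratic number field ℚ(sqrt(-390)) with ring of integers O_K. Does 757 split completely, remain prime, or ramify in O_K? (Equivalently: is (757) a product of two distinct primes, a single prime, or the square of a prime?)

p splits

d = -390 ≡ 2 (mod 4), so O_K = ℤ[√-390] and disc(K) = 4d = -1560.
Since gcd(757, -1560) = 1 the prime 757 does not ramify.
Legendre symbol by Euler's criterion: (-390/757) ≡ (-390)^378 ≡ 1 (mod 757), i.e. (-390/757) = 1.
(-390/757) = 1, so 757 splits.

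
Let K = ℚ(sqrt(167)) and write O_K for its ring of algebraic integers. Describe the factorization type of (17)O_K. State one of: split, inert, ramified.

167 mod 4 = 3, hence disc K = 4·167 = 668 and O_K = ℤ[√167].
17 ∤ 668, so 17 is unramified.
Euler's criterion: 167^8 mod 17 = 16. Thus (167|17) = -1.
Legendre symbol -1 ⇒ 17 is inert.

inert — (17) stays prime in O_K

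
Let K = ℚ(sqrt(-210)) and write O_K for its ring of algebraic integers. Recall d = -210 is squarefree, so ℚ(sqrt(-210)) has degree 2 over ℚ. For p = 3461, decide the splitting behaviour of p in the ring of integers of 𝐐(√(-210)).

inert — (3461) stays prime in O_K

-210 mod 4 = 2, hence disc K = 4·(-210) = -840 and O_K = ℤ[√-210].
disc(K) = -840 is not divisible by 3461; 3461 is unramified.
Legendre symbol by Euler's criterion: (-210/3461) ≡ (-210)^1730 ≡ 3460 (mod 3461), i.e. (-210/3461) = -1.
Legendre symbol -1 ⇒ 3461 is inert.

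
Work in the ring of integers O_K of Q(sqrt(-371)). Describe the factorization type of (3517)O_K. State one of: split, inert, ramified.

split

d = -371 ≡ 1 (mod 4), so O_K = ℤ[(1+√-371)/2] and disc(K) = d = -371.
disc(K) = -371 is not divisible by 3517; 3517 is unramified.
Legendre symbol by Euler's criterion: (-371/3517) ≡ (-371)^1758 ≡ 1 (mod 3517), i.e. (-371/3517) = 1.
(-371/3517) = 1, so 3517 splits.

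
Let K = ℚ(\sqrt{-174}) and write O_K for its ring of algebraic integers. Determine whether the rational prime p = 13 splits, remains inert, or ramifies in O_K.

13 remains inert

d = -174 ≡ 2 (mod 4), so O_K = ℤ[√-174] and disc(K) = 4d = -696.
disc(K) = -696 is not divisible by 13; 13 is unramified.
Legendre symbol by Euler's criterion: (-174/13) ≡ (-174)^6 ≡ 12 (mod 13), i.e. (-174/13) = -1.
d is a non-residue mod p, hence 13 remains inert in O_K.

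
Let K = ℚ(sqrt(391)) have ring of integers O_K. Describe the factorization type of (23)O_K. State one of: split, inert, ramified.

391 mod 4 = 3, hence disc K = 4·391 = 1564 and O_K = ℤ[√391].
Ramification test: 23 | 1564. The prime 23 ramifies in K.

ramified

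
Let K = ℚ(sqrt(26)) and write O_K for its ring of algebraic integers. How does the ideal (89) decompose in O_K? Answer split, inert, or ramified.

p is inert

26 mod 4 = 2, hence disc K = 4·26 = 104 and O_K = ℤ[√26].
disc(K) = 104 is not divisible by 89; 89 is unramified.
Euler's criterion: 26^44 mod 89 = 88. Thus (26|89) = -1.
Legendre symbol -1 ⇒ 89 is inert.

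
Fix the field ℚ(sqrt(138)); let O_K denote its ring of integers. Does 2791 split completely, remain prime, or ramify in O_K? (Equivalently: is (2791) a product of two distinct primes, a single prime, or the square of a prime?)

Since 138 ≢ 1 mod 4, the ring of integers is ℤ[√138] with discriminant 4·138 = 552.
Since gcd(2791, 552) = 1 the prime 2791 does not ramify.
Euler's criterion: 138^1395 mod 2791 = 1. Thus (138|2791) = 1.
(138/2791) = 1, so 2791 splits.

split — (2791) = 𝔭₁𝔭₂ with 𝔭₁ ≠ 𝔭₂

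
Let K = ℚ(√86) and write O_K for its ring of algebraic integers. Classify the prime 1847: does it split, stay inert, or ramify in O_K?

inert — (1847) stays prime in O_K

86 mod 4 = 2, hence disc K = 4·86 = 344 and O_K = ℤ[√86].
disc(K) = 344 is not divisible by 1847; 1847 is unramified.
(86/1847) = 86^923 mod 1847 = 1846, giving Legendre symbol -1.
(86/1847) = -1, so 1847 is inert.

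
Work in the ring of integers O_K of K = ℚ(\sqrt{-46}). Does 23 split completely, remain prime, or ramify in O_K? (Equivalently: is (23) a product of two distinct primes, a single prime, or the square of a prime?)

Since -46 ≢ 1 mod 4, the ring of integers is ℤ[√-46] with discriminant 4·(-46) = -184.
Ramification test: 23 | -184. The prime 23 ramifies in K.

ramified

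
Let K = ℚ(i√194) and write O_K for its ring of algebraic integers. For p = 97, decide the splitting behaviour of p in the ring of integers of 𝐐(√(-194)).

d = -194 ≡ 2 (mod 4), so O_K = ℤ[√-194] and disc(K) = 4d = -776.
Ramification test: 97 | -776. The prime 97 ramifies in K.

ramified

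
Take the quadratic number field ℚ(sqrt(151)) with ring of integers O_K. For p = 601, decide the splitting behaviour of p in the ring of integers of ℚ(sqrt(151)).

Since 151 ≢ 1 mod 4, the ring of integers is ℤ[√151] with discriminant 4·151 = 604.
Since gcd(601, 604) = 1 the prime 601 does not ramify.
Euler's criterion: 151^300 mod 601 = 1. Thus (151|601) = 1.
d is a quadratic residue mod p, hence 601 splits in O_K.

601 splits in O_K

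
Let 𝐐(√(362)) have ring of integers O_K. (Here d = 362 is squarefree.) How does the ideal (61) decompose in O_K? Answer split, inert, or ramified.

splits completely

362 mod 4 = 2, hence disc K = 4·362 = 1448 and O_K = ℤ[√362].
Since gcd(61, 1448) = 1 the prime 61 does not ramify.
Compute (362/61) via Euler: 57^((61-1)/2) mod 61 = 1, so (362/61) = 1.
Legendre symbol 1 ⇒ 61 is split.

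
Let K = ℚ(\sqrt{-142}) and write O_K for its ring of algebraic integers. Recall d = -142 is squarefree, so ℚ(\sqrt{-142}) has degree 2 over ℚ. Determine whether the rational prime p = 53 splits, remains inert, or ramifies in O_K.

-142 mod 4 = 2, hence disc K = 4·(-142) = -568 and O_K = ℤ[√-142].
Since gcd(53, -568) = 1 the prime 53 does not ramify.
(-142/53) = 17^26 mod 53 = 1, giving Legendre symbol 1.
(-142/53) = 1, so 53 splits.

splits completely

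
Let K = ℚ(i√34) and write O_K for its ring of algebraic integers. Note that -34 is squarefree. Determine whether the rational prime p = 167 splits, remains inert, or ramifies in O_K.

Since -34 ≢ 1 mod 4, the ring of integers is ℤ[√-34] with discriminant 4·(-34) = -136.
Since gcd(167, -136) = 1 the prime 167 does not ramify.
Legendre symbol by Euler's criterion: (-34/167) ≡ (-34)^83 ≡ 1 (mod 167), i.e. (-34/167) = 1.
Legendre symbol 1 ⇒ 167 is split.

split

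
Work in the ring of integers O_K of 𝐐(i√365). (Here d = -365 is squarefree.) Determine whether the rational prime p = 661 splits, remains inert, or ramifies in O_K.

661 splits in O_K

d = -365 ≡ 3 (mod 4), so O_K = ℤ[√-365] and disc(K) = 4d = -1460.
Since gcd(661, -1460) = 1 the prime 661 does not ramify.
Euler's criterion: (-365)^330 mod 661 = 1. Thus (-365|661) = 1.
(-365/661) = 1, so 661 splits.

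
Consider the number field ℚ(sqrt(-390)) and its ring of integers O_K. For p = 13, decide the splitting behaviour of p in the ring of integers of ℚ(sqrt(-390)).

13 is ramified

-390 mod 4 = 2, hence disc K = 4·(-390) = -1560 and O_K = ℤ[√-390].
Ramification test: 13 | -1560. The prime 13 ramifies in K.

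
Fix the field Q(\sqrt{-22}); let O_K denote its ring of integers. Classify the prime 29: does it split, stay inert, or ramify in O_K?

p splits

Since -22 ≢ 1 mod 4, the ring of integers is ℤ[√-22] with discriminant 4·(-22) = -88.
29 ∤ -88, so 29 is unramified.
Euler's criterion: (-22)^14 mod 29 = 1. Thus (-22|29) = 1.
Legendre symbol 1 ⇒ 29 is split.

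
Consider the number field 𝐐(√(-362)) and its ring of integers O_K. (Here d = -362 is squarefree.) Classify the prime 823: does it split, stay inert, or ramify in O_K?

d = -362 ≡ 2 (mod 4), so O_K = ℤ[√-362] and disc(K) = 4d = -1448.
disc(K) = -1448 is not divisible by 823; 823 is unramified.
Compute (-362/823) via Euler: 461^((823-1)/2) mod 823 = 822, so (-362/823) = -1.
Legendre symbol -1 ⇒ 823 is inert.

p is inert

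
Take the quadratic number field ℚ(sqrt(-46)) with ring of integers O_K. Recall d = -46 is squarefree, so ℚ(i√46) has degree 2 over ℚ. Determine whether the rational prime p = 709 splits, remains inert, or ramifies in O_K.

splits completely

Since -46 ≢ 1 mod 4, the ring of integers is ℤ[√-46] with discriminant 4·(-46) = -184.
Since gcd(709, -184) = 1 the prime 709 does not ramify.
Compute (-46/709) via Euler: 663^((709-1)/2) mod 709 = 1, so (-46/709) = 1.
Legendre symbol 1 ⇒ 709 is split.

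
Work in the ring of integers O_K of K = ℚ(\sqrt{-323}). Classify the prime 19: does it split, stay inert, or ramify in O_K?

ramifies in O_K

d = -323 ≡ 1 (mod 4), so O_K = ℤ[(1+√-323)/2] and disc(K) = d = -323.
Ramification test: 19 | -323. The prime 19 ramifies in K.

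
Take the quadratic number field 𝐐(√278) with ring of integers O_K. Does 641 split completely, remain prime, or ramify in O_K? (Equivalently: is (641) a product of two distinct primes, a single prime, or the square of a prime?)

inert — (641) stays prime in O_K

278 mod 4 = 2, hence disc K = 4·278 = 1112 and O_K = ℤ[√278].
disc(K) = 1112 is not divisible by 641; 641 is unramified.
Legendre symbol by Euler's criterion: (278/641) ≡ 278^320 ≡ 640 (mod 641), i.e. (278/641) = -1.
d is a non-residue mod p, hence 641 remains inert in O_K.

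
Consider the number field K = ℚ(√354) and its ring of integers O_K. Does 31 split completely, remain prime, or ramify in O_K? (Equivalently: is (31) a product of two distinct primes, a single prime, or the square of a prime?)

354 mod 4 = 2, hence disc K = 4·354 = 1416 and O_K = ℤ[√354].
disc(K) = 1416 is not divisible by 31; 31 is unramified.
(354/31) = 13^15 mod 31 = 30, giving Legendre symbol -1.
(354/31) = -1, so 31 is inert.

remains prime (inert)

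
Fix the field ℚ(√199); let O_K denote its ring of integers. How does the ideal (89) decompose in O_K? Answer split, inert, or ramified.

splits completely

199 mod 4 = 3, hence disc K = 4·199 = 796 and O_K = ℤ[√199].
disc(K) = 796 is not divisible by 89; 89 is unramified.
Legendre symbol by Euler's criterion: (199/89) ≡ 199^44 ≡ 1 (mod 89), i.e. (199/89) = 1.
d is a quadratic residue mod p, hence 89 splits in O_K.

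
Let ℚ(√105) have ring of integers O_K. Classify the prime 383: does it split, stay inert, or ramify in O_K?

105 mod 4 = 1, hence disc K = 105 and O_K = ℤ[(1+√105)/2].
Since gcd(383, 105) = 1 the prime 383 does not ramify.
Compute (105/383) via Euler: 105^((383-1)/2) mod 383 = 382, so (105/383) = -1.
Legendre symbol -1 ⇒ 383 is inert.

inert — (383) stays prime in O_K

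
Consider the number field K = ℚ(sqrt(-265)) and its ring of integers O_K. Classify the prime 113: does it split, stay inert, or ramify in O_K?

Since -265 ≢ 1 mod 4, the ring of integers is ℤ[√-265] with discriminant 4·(-265) = -1060.
Since gcd(113, -1060) = 1 the prime 113 does not ramify.
Legendre symbol by Euler's criterion: (-265/113) ≡ (-265)^56 ≡ 112 (mod 113), i.e. (-265/113) = -1.
Legendre symbol -1 ⇒ 113 is inert.

inert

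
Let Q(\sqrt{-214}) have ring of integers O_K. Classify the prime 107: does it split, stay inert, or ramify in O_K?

ramified — (107) = 𝔭²

d = -214 ≡ 2 (mod 4), so O_K = ℤ[√-214] and disc(K) = 4d = -856.
107 divides disc(K) = -856, so 107 ramifies.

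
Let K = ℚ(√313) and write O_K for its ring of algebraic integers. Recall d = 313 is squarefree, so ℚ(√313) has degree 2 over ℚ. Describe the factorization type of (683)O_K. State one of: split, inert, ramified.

Since 313 ≡ 1 mod 4, the ring of integers is ℤ[(1+√313)/2] with discriminant 313.
disc(K) = 313 is not divisible by 683; 683 is unramified.
Compute (313/683) via Euler: 313^((683-1)/2) mod 683 = 1, so (313/683) = 1.
(313/683) = 1, so 683 splits.

p splits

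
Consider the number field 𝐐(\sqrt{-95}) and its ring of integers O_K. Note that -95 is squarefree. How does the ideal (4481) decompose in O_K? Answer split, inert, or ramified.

d = -95 ≡ 1 (mod 4), so O_K = ℤ[(1+√-95)/2] and disc(K) = d = -95.
4481 ∤ -95, so 4481 is unramified.
(-95/4481) = 4386^2240 mod 4481 = 1, giving Legendre symbol 1.
d is a quadratic residue mod p, hence 4481 splits in O_K.

p splits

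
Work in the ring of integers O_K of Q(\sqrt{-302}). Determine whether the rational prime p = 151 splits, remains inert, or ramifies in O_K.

ramified — (151) = 𝔭²

d = -302 ≡ 2 (mod 4), so O_K = ℤ[√-302] and disc(K) = 4d = -1208.
disc(K) = -1208 = 151·(-8), so p = 151 is ramified.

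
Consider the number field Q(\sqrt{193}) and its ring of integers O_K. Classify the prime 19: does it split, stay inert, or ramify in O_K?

19 remains inert

d = 193 ≡ 1 (mod 4), so O_K = ℤ[(1+√193)/2] and disc(K) = d = 193.
disc(K) = 193 is not divisible by 19; 19 is unramified.
Legendre symbol by Euler's criterion: (193/19) ≡ 193^9 ≡ 18 (mod 19), i.e. (193/19) = -1.
(193/19) = -1, so 19 is inert.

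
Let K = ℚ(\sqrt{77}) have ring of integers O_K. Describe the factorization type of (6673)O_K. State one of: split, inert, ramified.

d = 77 ≡ 1 (mod 4), so O_K = ℤ[(1+√77)/2] and disc(K) = d = 77.
6673 ∤ 77, so 6673 is unramified.
Compute (77/6673) via Euler: 77^((6673-1)/2) mod 6673 = 6672, so (77/6673) = -1.
Legendre symbol -1 ⇒ 6673 is inert.

p is inert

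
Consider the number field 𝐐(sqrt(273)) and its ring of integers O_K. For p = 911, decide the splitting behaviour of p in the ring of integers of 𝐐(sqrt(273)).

inert — (911) stays prime in O_K

273 mod 4 = 1, hence disc K = 273 and O_K = ℤ[(1+√273)/2].
911 ∤ 273, so 911 is unramified.
Euler's criterion: 273^455 mod 911 = 910. Thus (273|911) = -1.
d is a non-residue mod p, hence 911 remains inert in O_K.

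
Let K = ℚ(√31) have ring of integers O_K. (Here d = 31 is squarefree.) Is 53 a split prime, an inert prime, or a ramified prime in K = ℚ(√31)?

d = 31 ≡ 3 (mod 4), so O_K = ℤ[√31] and disc(K) = 4d = 124.
53 ∤ 124, so 53 is unramified.
Legendre symbol by Euler's criterion: (31/53) ≡ 31^26 ≡ 52 (mod 53), i.e. (31/53) = -1.
d is a non-residue mod p, hence 53 remains inert in O_K.

p is inert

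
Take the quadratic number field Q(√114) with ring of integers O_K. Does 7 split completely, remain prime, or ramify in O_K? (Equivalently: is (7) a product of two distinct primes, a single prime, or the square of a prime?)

d = 114 ≡ 2 (mod 4), so O_K = ℤ[√114] and disc(K) = 4d = 456.
Since gcd(7, 456) = 1 the prime 7 does not ramify.
Compute (114/7) via Euler: 2^((7-1)/2) mod 7 = 1, so (114/7) = 1.
d is a quadratic residue mod p, hence 7 splits in O_K.

split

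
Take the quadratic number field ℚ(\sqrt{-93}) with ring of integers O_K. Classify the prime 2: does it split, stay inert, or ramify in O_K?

ramifies in O_K

Since -93 ≢ 1 mod 4, the ring of integers is ℤ[√-93] with discriminant 4·(-93) = -372.
disc(K) = -372 = 2·(-186), so p = 2 is ramified.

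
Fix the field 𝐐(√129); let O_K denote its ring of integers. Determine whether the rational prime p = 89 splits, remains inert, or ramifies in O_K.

d = 129 ≡ 1 (mod 4), so O_K = ℤ[(1+√129)/2] and disc(K) = d = 129.
89 ∤ 129, so 89 is unramified.
Legendre symbol by Euler's criterion: (129/89) ≡ 129^44 ≡ 1 (mod 89), i.e. (129/89) = 1.
Legendre symbol 1 ⇒ 89 is split.

89 splits in O_K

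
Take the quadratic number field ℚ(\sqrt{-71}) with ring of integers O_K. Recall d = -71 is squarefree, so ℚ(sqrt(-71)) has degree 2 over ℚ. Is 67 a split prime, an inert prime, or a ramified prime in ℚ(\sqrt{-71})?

remains prime (inert)

-71 mod 4 = 1, hence disc K = -71 and O_K = ℤ[(1+√-71)/2].
Since gcd(67, -71) = 1 the prime 67 does not ramify.
Compute (-71/67) via Euler: 63^((67-1)/2) mod 67 = 66, so (-71/67) = -1.
(-71/67) = -1, so 67 is inert.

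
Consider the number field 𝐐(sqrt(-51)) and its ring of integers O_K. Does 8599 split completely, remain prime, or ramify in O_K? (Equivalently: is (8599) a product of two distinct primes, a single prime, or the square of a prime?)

-51 mod 4 = 1, hence disc K = -51 and O_K = ℤ[(1+√-51)/2].
Since gcd(8599, -51) = 1 the prime 8599 does not ramify.
(-51/8599) = 8548^4299 mod 8599 = 8598, giving Legendre symbol -1.
(-51/8599) = -1, so 8599 is inert.

inert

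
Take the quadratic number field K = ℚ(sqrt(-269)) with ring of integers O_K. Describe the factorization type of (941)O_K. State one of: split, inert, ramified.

remains prime (inert)

d = -269 ≡ 3 (mod 4), so O_K = ℤ[√-269] and disc(K) = 4d = -1076.
Since gcd(941, -1076) = 1 the prime 941 does not ramify.
Legendre symbol by Euler's criterion: (-269/941) ≡ (-269)^470 ≡ 940 (mod 941), i.e. (-269/941) = -1.
d is a non-residue mod p, hence 941 remains inert in O_K.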